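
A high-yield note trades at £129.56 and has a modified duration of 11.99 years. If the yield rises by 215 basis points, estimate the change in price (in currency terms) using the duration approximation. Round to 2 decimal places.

Duration approximation: ΔP/P ≈ -D_mod · Δy = -11.99 × (+0.0215) = -0.257785.
ΔP ≈ 129.56 × (-0.257785) = -33.3986246.

-£33.40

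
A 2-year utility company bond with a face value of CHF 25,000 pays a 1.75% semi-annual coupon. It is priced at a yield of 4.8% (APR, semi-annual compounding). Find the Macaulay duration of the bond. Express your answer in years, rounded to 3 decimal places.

1.973 years

Periodic yield y = 0.024. Discount each cash flow and weight by its period:
  t   CF        PV=CF/(1+0.024)^t    t·PV
  1       218.75       213.6230       213.6230
  2       218.75       208.6163       417.2325
  3       218.75       203.7268       611.1804
  4    25,218.75    22,936.3195    91,745.2780
  Σ                 23,562.2856    92,987.3140
Price P = Σ PV = 23,562.2856.
Macaulay duration = Σ(t·PV) / P = 92,987.3140 / 23,562.2856 = 3.94645 half-year periods.
In years: 3.94645 / 2 = 1.97322 years.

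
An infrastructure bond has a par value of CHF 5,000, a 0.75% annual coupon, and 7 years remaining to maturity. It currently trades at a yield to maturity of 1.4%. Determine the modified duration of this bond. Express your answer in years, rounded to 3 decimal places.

6.747 years

Periodic yield y = 0.014. First find Macaulay duration:
  t   CF        PV=CF/(1+0.014)^t    t·PV
  1        37.50        36.9822        36.9822
  2        37.50        36.4716        72.9433
  3        37.50        35.9681       107.9043
  4        37.50        35.4715       141.8860
  5        37.50        34.9817       174.9087
  6        37.50        34.4988       206.9926
  7     5,037.50     4,570.3491    31,992.4437
  Σ                  4,784.7231    32,734.0608
P = 4,784.7231; Macaulay duration = 32,734.0608 / 4,784.7231 = 6.84137 years.
Modified duration = D_Mac / (1 + y) = 6.84137 / 1.014 = 6.74691 years.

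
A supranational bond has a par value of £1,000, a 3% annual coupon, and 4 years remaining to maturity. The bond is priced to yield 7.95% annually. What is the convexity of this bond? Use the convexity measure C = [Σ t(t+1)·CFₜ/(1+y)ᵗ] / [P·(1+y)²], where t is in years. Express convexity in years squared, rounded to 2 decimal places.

With y = 0.0795:
  t   CF        PV=CF/(1+0.0795)^t    t·PV        t(t+1)·PV
  1        30.00        27.7906        27.7906          55.5813
  2        30.00        25.7440        51.4880         154.4640
  3        30.00        23.8481        71.5442         286.1769
  4     1,030.00       758.4844     3,033.9375      15,169.6875
  Σ                    835.8671     3,184.7604      15,665.9096
P = 835.8671.
Convexity = Σ t(t+1)·PV / [P·(1+y)²] = 15,665.9096 / (835.8671 × 1.165320) = 16.08322.

16.08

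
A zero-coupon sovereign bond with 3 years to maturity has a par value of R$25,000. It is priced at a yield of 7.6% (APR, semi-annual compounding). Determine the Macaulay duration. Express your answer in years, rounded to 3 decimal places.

3.000 years

A zero-coupon bond has a single cash flow at maturity, so its Macaulay duration equals its maturity: 3 years.
(Equivalently: 6 semi-annual periods ÷ 2 = 3 years.)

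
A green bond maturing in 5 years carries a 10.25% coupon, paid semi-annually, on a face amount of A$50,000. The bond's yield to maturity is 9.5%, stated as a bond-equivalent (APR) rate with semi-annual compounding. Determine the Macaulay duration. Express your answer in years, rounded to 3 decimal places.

Periodic yield y = 0.0475. Discount each cash flow and weight by its period:
  t   CF        PV=CF/(1+0.0475)^t    t·PV
  1     2,562.50     2,446.3007     2,446.3007
  2     2,562.50     2,335.3706     4,670.7412
  3     2,562.50     2,229.4708     6,688.4123
  4     2,562.50     2,128.3730     8,513.4921
  5     2,562.50     2,031.8597    10,159.2985
  6     2,562.50     1,939.7229    11,638.3372
  7     2,562.50     1,851.7641    12,962.3485
  8     2,562.50     1,767.7939    14,142.3509
  9     2,562.50     1,687.6314    15,188.6823
  10   52,562.50    33,047.2782   330,472.7822
  Σ                 51,465.5652   416,882.7459
Price P = Σ PV = 51,465.5652.
Macaulay duration = Σ(t·PV) / P = 416,882.7459 / 51,465.5652 = 8.10023 half-year periods.
In years: 8.10023 / 2 = 4.05011 years.

4.050 years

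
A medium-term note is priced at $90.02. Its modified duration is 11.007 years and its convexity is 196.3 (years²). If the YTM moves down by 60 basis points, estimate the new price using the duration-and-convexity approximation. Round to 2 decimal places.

Duration effect: -D_mod·Δy = -11.007 × (-0.006) = +0.066042
Convexity effect: ½·C·(Δy)² = 0.5 × 196.3 × (-0.006)² = +0.0035334
ΔP/P ≈ +0.066042 + 0.0035334 = +0.0695754
New price ≈ 90.02 × (1 + 0.0695754) = 96.283177508.

$96.28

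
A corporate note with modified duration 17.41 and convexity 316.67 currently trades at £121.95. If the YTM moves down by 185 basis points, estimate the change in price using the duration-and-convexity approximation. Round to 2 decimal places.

Duration effect: -D_mod·Δy = -17.41 × (-0.0185) = +0.322085
Convexity effect: ½·C·(Δy)² = 0.5 × 316.67 × (-0.0185)² = +0.05419015375
ΔP/P ≈ +0.322085 + 0.05419015375 = +0.37627515375
ΔP ≈ 121.95 × (+0.37627515375) = +45.8867549998125.

+£45.89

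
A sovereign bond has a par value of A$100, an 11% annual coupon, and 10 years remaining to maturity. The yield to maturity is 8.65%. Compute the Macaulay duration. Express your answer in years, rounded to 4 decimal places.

6.7816 years

Periodic yield y = 0.0865. Discount each cash flow and weight by its year:
  t   CF        PV=CF/(1+0.0865)^t    t·PV
  1        11.00        10.1243        10.1243
  2        11.00         9.3182        18.6365
  3        11.00         8.5764        25.7291
  4        11.00         7.8936        31.5743
  5        11.00         7.2651        36.3257
  6        11.00         6.6867        40.1204
  7        11.00         6.1544        43.0807
  8        11.00         5.6644        45.3153
  9        11.00         5.2134        46.9210
  10      111.00        48.4201       484.2010
  Σ                    115.3166       782.0283
Price P = Σ PV = 115.3166.
Macaulay duration = Σ(t·PV) / P = 782.0283 / 115.3166 = 6.78157 years.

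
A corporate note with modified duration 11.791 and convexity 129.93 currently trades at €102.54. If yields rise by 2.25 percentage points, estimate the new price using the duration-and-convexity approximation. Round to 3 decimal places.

€78.709

Duration effect: -D_mod·Δy = -11.791 × (+0.0225) = -0.2652975
Convexity effect: ½·C·(Δy)² = 0.5 × 129.93 × (0.0225)² = +0.03288853125
ΔP/P ≈ -0.2652975 + 0.03288853125 = -0.23240896875
New price ≈ 102.54 × (1 - 0.23240896875) = 78.708784344375.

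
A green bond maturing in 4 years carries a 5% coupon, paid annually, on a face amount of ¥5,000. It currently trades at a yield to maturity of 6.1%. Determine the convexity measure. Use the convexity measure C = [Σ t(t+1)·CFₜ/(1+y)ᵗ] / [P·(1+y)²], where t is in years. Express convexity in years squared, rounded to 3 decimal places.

With y = 0.061:
  t   CF        PV=CF/(1+0.061)^t    t·PV        t(t+1)·PV
  1       250.00       235.6268       235.6268         471.2535
  2       250.00       222.0799       444.1598       1,332.4794
  3       250.00       209.3119       627.9356       2,511.7424
  4     5,250.00     4,142.8363    16,571.3450      82,856.7250
  Σ                  4,809.8548    17,879.0672      87,172.2004
P = 4,809.8548.
Convexity = Σ t(t+1)·PV / [P·(1+y)²] = 87,172.2004 / (4,809.8548 × 1.125721) = 16.09961.

16.100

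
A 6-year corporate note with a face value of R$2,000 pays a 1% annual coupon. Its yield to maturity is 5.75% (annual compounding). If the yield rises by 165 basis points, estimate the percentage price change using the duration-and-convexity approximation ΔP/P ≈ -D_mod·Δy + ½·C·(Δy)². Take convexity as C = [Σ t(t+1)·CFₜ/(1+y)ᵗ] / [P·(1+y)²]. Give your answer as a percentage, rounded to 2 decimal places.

With y = 0.0575:
  t   CF        PV=CF/(1+0.0575)^t    t·PV        t(t+1)·PV
  1        20.00        18.9125        18.9125          37.8251
  2        20.00        17.8842        35.7684         107.3051
  3        20.00        16.9118        50.7353         202.9411
  4        20.00        15.9922        63.9688         319.8442
  5        20.00        15.1227        75.6133         453.6797
  6     2,020.00     1,444.3389     8,666.0335      60,662.2345
  Σ                  1,529.1623     8,911.0318      61,783.8298
P = 1,529.1623; D_Mac = 5.82739 yrs; D_mod = 5.51054 yrs; C = 36.12938.
Duration effect: -5.51054 × (+0.0165) = -0.090924
Convexity effect: 0.5 × 36.12938 × (0.0165)² = +0.0049181
ΔP/P ≈ -0.090924 + 0.0049181 = -0.086006 = -8.6006%.

-8.60%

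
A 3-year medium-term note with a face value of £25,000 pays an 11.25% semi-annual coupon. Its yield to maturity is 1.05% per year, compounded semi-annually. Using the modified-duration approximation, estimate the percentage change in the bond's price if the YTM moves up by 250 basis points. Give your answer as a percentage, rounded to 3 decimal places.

-6.664%

Periodic yield y = 0.00525. Modified duration first:
  t   CF        PV=CF/(1+0.00525)^t    t·PV
  1     1,406.25     1,398.9057     1,398.9057
  2     1,406.25     1,391.5998     2,783.1997
  3     1,406.25     1,384.3321     4,152.9963
  4     1,406.25     1,377.1023     5,508.4093
  5     1,406.25     1,369.9103     6,849.5514
  6    26,406.25    25,589.5259   153,537.1555
  Σ                 32,511.3762   174,230.2179
P = 32,511.3762; D_Mac = 5.35905 half-year periods = 2.67953 yrs; D_mod = 2.67953/(1+0.00525) = 2.66553 yrs.
ΔP/P ≈ -D_mod · Δy = -2.66553 × (+0.025) = -0.066638 = -6.6638%.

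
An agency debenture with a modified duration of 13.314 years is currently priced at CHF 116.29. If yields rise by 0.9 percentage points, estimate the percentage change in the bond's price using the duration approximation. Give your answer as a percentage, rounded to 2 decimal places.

-11.98%

Duration approximation: ΔP/P ≈ -D_mod · Δy = -13.314 × (+0.009) = -0.119826.
As a percentage: -11.9826%.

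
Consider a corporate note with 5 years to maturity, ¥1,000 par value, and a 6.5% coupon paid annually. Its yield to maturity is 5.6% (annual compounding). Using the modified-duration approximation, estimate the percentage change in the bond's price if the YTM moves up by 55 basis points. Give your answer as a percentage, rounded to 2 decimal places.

Periodic yield y = 0.056. Modified duration first:
  t   CF        PV=CF/(1+0.056)^t    t·PV
  1        65.00        61.5530        61.5530
  2        65.00        58.2889       116.5777
  3        65.00        55.1978       165.5933
  4        65.00        52.2706       209.0825
  5     1,065.00       811.0171     4,055.0856
  Σ                  1,038.3274     4,607.8921
P = 1,038.3274; D_Mac = 4.43780 yrs; D_mod = 4.43780/(1+0.056) = 4.20246 yrs.
ΔP/P ≈ -D_mod · Δy = -4.20246 × (+0.0055) = -0.023114 = -2.3114%.

-2.31%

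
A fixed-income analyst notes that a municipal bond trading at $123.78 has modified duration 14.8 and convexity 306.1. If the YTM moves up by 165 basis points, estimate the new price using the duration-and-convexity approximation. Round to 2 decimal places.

$98.71

Duration effect: -D_mod·Δy = -14.8 × (+0.0165) = -0.244200
Convexity effect: ½·C·(Δy)² = 0.5 × 306.1 × (0.0165)² = +0.0416678625
ΔP/P ≈ -0.244200 + 0.0416678625 = -0.2025321375
New price ≈ 123.78 × (1 - 0.2025321375) = 98.71057202025.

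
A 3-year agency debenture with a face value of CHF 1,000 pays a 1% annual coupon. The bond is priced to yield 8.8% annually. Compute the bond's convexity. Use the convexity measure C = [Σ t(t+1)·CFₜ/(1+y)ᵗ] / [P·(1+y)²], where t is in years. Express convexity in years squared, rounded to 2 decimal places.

9.99

With y = 0.088:
  t   CF        PV=CF/(1+0.088)^t    t·PV        t(t+1)·PV
  1        10.00         9.1912         9.1912          18.3824
  2        10.00         8.4478        16.8955          50.6866
  3     1,010.00       784.2142     2,352.6425       9,410.5701
  Σ                    801.8531     2,378.7292       9,479.6391
P = 801.8531.
Convexity = Σ t(t+1)·PV / [P·(1+y)²] = 9,479.6391 / (801.8531 × 1.183744) = 9.98710.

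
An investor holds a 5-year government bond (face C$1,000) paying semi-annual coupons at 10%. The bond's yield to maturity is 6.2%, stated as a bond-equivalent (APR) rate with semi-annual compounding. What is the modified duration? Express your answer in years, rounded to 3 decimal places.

Periodic yield y = 0.031. First find Macaulay duration:
  t   CF        PV=CF/(1+0.031)^t    t·PV
  1        50.00        48.4966        48.4966
  2        50.00        47.0384        94.0768
  3        50.00        45.6241       136.8722
  4        50.00        44.2522       177.0090
  5        50.00        42.9217       214.6084
  6        50.00        41.6311       249.7867
  7        50.00        40.3794       282.6555
  8        50.00        39.1652       313.3218
  9        50.00        37.9876       341.8885
  10    1,050.00       773.7535     7,737.5354
  Σ                  1,161.2499     9,596.2509
P = 1,161.2499; Macaulay duration = 9,596.2509 / 1,161.2499 = 8.26373 half-year periods = 4.13186 years.
Modified duration = D_Mac / (1 + y) = 4.13186 / 1.031 = 4.00763 years.

4.008 years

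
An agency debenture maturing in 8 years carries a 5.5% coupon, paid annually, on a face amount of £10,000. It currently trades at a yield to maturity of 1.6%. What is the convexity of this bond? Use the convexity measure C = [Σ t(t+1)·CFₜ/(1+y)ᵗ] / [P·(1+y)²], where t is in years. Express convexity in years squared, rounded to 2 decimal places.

With y = 0.016:
  t   CF        PV=CF/(1+0.016)^t    t·PV        t(t+1)·PV
  1       550.00       541.3386       541.3386       1,082.6772
  2       550.00       532.8136     1,065.6271       3,196.8814
  3       550.00       524.4228     1,573.2684       6,293.0736
  4       550.00       516.1642     2,064.6567      10,323.2835
  5       550.00       508.0356     2,540.1780      15,241.0681
  6       550.00       500.0350     3,000.2103      21,001.4718
  7       550.00       492.1605     3,445.1233      27,560.9867
  8    10,550.00     9,291.8630    74,334.9037     669,014.1331
  Σ                 12,906.8332    88,565.3061     753,713.5754
P = 12,906.8332.
Convexity = Σ t(t+1)·PV / [P·(1+y)²] = 753,713.5754 / (12,906.8332 × 1.032256) = 56.57170.

56.57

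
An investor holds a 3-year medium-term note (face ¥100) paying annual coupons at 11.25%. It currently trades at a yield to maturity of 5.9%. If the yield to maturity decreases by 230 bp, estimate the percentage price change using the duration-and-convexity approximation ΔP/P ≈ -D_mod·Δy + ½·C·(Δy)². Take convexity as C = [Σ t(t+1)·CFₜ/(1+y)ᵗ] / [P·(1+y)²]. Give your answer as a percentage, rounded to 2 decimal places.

+6.17%

With y = 0.059:
  t   CF        PV=CF/(1+0.059)^t    t·PV        t(t+1)·PV
  1        11.25        10.6232        10.6232          21.2465
  2        11.25        10.0314        20.0628          60.1883
  3       111.25        93.6725       281.0175       1,124.0701
  Σ                    114.3271       311.7035       1,205.5048
P = 114.3271; D_Mac = 2.72642 yrs; D_mod = 2.57452 yrs; C = 9.40216.
Duration effect: -2.57452 × (-0.023) = +0.059214
Convexity effect: 0.5 × 9.40216 × (-0.023)² = +0.0024869
ΔP/P ≈ +0.059214 + 0.0024869 = +0.061701 = +6.1701%.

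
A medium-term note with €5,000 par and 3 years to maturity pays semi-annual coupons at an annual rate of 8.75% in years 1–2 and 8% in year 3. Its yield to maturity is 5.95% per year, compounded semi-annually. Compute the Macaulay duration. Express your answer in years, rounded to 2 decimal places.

2.71 years

Periodic yield y = 0.02975. Discount each cash flow and weight by its period:
  t   CF        PV=CF/(1+0.02975)^t    t·PV
  1       218.75       212.4302       212.4302
  2       218.75       206.2930       412.5860
  3       218.75       200.3331       600.9992
  4       218.75       194.5454       778.1814
  5       200.00       172.7313       863.6564
  6     5,200.00     4,361.2656    26,167.5938
  Σ                  5,347.5985    29,035.4470
Price P = Σ PV = 5,347.5985.
Macaulay duration = Σ(t·PV) / P = 29,035.4470 / 5,347.5985 = 5.42962 half-year periods.
In years: 5.42962 / 2 = 2.71481 years.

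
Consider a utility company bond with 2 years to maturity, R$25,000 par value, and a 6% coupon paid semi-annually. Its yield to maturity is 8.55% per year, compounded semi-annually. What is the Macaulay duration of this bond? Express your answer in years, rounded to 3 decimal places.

Periodic yield y = 0.04275. Discount each cash flow and weight by its period:
  t   CF        PV=CF/(1+0.04275)^t    t·PV
  1       750.00       719.2520       719.2520
  2       750.00       689.7645     1,379.5291
  3       750.00       661.4860     1,984.4580
  4    25,750.00    21,779.9280    87,119.7119
  Σ                 23,850.4305    91,202.9510
Price P = Σ PV = 23,850.4305.
Macaulay duration = Σ(t·PV) / P = 91,202.9510 / 23,850.4305 = 3.82395 half-year periods.
In years: 3.82395 / 2 = 1.91198 years.

1.912 years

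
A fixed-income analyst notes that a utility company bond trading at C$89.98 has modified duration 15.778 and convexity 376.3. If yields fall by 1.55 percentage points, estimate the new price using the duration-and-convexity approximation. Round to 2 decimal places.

Duration effect: -D_mod·Δy = -15.778 × (-0.0155) = +0.244559
Convexity effect: ½·C·(Δy)² = 0.5 × 376.3 × (-0.0155)² = +0.0452030375
ΔP/P ≈ +0.244559 + 0.0452030375 = +0.2897620375
New price ≈ 89.98 × (1 + 0.2897620375) = 116.05278813425.

C$116.05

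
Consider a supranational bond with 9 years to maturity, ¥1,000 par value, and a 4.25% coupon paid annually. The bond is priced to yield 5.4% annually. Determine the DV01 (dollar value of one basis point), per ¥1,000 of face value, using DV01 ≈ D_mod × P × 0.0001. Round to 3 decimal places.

Periodic yield y = 0.054.
  t   CF        PV=CF/(1+0.054)^t    t·PV
  1        42.50        40.3226        40.3226
  2        42.50        38.2567        76.5134
  3        42.50        36.2967       108.8901
  4        42.50        34.4371       137.7484
  5        42.50        32.6728       163.3638
  6        42.50        30.9988       185.9930
  7        42.50        29.4107       205.8746
  8        42.50        27.9038       223.2308
  9     1,042.50       649.3974     5,844.5769
  Σ                    919.6966     6,986.5135
P = 919.6966; D_Mac = 7.59654 yrs; D_mod = 7.20734 yrs.
DV01 ≈ 7.20734 × 919.6966 × 0.0001 = 0.662857.

¥0.663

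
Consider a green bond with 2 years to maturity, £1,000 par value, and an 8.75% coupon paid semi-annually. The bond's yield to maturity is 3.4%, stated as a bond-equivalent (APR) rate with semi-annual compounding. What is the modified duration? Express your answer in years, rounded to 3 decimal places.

1.853 years

Periodic yield y = 0.017. First find Macaulay duration:
  t   CF        PV=CF/(1+0.017)^t    t·PV
  1        43.75        43.0187        43.0187
  2        43.75        42.2996        84.5992
  3        43.75        41.5925       124.7775
  4     1,043.75       975.6918     3,902.7674
  Σ                  1,102.6026     4,155.1628
P = 1,102.6026; Macaulay duration = 4,155.1628 / 1,102.6026 = 3.76850 half-year periods = 1.88425 years.
Modified duration = D_Mac / (1 + y) = 1.88425 / 1.017 = 1.85276 years.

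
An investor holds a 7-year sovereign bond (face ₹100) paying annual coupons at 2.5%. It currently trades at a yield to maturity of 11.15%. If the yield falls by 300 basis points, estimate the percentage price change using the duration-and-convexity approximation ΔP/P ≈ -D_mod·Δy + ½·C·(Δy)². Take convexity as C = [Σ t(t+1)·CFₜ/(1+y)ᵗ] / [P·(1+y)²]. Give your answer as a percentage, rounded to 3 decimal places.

With y = 0.1115:
  t   CF        PV=CF/(1+0.1115)^t    t·PV        t(t+1)·PV
  1         2.50         2.2492         2.2492           4.4984
  2         2.50         2.0236         4.0472          12.1415
  3         2.50         1.8206         5.4618          21.8471
  4         2.50         1.6380         6.5518          32.7591
  5         2.50         1.4736         7.3682          44.2093
  6         2.50         1.3258         7.9549          55.6843
  7       102.50        48.9055       342.3384       2,738.7073
  Σ                     59.4363       375.9715       2,909.8470
P = 59.4363; D_Mac = 6.32562 yrs; D_mod = 5.69107 yrs; C = 39.62776.
Duration effect: -5.69107 × (-0.03) = +0.170732
Convexity effect: 0.5 × 39.62776 × (-0.03)² = +0.0178325
ΔP/P ≈ +0.170732 + 0.0178325 = +0.188565 = +18.8565%.

+18.856%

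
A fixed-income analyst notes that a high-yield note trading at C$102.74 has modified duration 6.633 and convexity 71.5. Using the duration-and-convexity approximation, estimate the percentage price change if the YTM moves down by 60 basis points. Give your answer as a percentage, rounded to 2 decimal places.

Duration effect: -D_mod·Δy = -6.633 × (-0.006) = +0.039798
Convexity effect: ½·C·(Δy)² = 0.5 × 71.5 × (-0.006)² = +0.0012870
ΔP/P ≈ +0.039798 + 0.0012870 = +0.041085
= +4.1085%.

+4.11%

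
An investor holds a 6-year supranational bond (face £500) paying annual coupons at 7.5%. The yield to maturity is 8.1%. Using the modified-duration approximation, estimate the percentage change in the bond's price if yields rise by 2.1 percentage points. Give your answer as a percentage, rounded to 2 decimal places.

-9.77%

Periodic yield y = 0.081. Modified duration first:
  t   CF        PV=CF/(1+0.081)^t    t·PV
  1        37.50        34.6901        34.6901
  2        37.50        32.0908        64.1815
  3        37.50        29.6862        89.0585
  4        37.50        27.4618       109.8471
  5        37.50        25.4040       127.0202
  6       537.50       336.8405     2,021.0430
  Σ                    486.1733     2,445.8404
P = 486.1733; D_Mac = 5.03080 yrs; D_mod = 5.03080/(1+0.081) = 4.65384 yrs.
ΔP/P ≈ -D_mod · Δy = -4.65384 × (+0.021) = -0.097731 = -9.7731%.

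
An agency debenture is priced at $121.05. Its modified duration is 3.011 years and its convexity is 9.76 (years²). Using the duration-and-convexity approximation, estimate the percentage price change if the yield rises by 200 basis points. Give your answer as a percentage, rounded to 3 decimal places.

Duration effect: -D_mod·Δy = -3.011 × (+0.02) = -0.060220
Convexity effect: ½·C·(Δy)² = 0.5 × 9.76 × (0.02)² = +0.0019520
ΔP/P ≈ -0.060220 + 0.0019520 = -0.058268
= -5.8268%.

-5.827%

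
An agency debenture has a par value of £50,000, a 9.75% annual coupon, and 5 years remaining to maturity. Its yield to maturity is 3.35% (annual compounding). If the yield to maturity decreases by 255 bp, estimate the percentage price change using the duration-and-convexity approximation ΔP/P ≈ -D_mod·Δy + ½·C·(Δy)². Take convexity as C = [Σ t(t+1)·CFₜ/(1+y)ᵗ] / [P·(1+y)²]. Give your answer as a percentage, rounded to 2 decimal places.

+11.33%

With y = 0.0335:
  t   CF        PV=CF/(1+0.0335)^t    t·PV        t(t+1)·PV
  1     4,875.00     4,716.9811     4,716.9811       9,433.9623
  2     4,875.00     4,564.0843     9,128.1686      27,384.5058
  3     4,875.00     4,416.1435    13,248.4305      52,993.7220
  4     4,875.00     4,272.9981    17,091.9923      85,459.9613
  5    54,875.00    46,539.5445   232,697.7225   1,396,186.3352
  Σ                 64,509.7515   276,883.2950   1,571,458.4866
P = 64,509.7515; D_Mac = 4.29212 yrs; D_mod = 4.15299 yrs; C = 22.80639.
Duration effect: -4.15299 × (-0.0255) = +0.105901
Convexity effect: 0.5 × 22.80639 × (-0.0255)² = +0.0074149
ΔP/P ≈ +0.105901 + 0.0074149 = +0.113316 = +11.3316%.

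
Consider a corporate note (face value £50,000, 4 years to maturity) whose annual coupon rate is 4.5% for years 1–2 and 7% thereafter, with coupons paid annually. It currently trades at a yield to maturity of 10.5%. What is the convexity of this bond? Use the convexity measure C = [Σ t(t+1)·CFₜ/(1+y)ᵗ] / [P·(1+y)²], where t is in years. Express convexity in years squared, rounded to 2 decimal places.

With y = 0.105:
  t   CF        PV=CF/(1+0.105)^t    t·PV        t(t+1)·PV
  1     2,250.00     2,036.1991     2,036.1991       4,072.3982
  2     2,250.00     1,842.7141     3,685.4282      11,056.2847
  3     3,500.00     2,594.0671     7,782.2014      31,128.8055
  4    53,500.00    35,884.3158   143,537.2632     717,686.3158
  Σ                 42,357.2961   157,041.0919     763,943.8042
P = 42,357.2961.
Convexity = Σ t(t+1)·PV / [P·(1+y)²] = 763,943.8042 / (42,357.2961 × 1.221025) = 14.77096.

14.77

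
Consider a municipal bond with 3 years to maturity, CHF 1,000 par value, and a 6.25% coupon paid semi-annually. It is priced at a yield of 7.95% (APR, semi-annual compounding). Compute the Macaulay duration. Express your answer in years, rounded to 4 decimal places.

Periodic yield y = 0.03975. Discount each cash flow and weight by its period:
  t   CF        PV=CF/(1+0.03975)^t    t·PV
  1        31.25        30.0553        30.0553
  2        31.25        28.9063        57.8126
  3        31.25        27.8012        83.4035
  4        31.25        26.7383       106.9533
  5        31.25        25.7161       128.5806
  6     1,031.25       816.1883     4,897.1301
  Σ                    955.4055     5,303.9354
Price P = Σ PV = 955.4055.
Macaulay duration = Σ(t·PV) / P = 5,303.9354 / 955.4055 = 5.55150 half-year periods.
In years: 5.55150 / 2 = 2.77575 years.

2.7758 years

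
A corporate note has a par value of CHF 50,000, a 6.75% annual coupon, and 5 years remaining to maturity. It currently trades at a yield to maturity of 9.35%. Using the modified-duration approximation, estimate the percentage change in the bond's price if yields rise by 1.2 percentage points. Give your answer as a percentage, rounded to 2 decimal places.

-4.80%

Periodic yield y = 0.0935. Modified duration first:
  t   CF        PV=CF/(1+0.0935)^t    t·PV
  1     3,375.00     3,086.4198     3,086.4198
  2     3,375.00     2,822.5146     5,645.0293
  3     3,375.00     2,581.1748     7,743.5244
  4     3,375.00     2,360.4708     9,441.8831
  5    53,375.00    34,138.4620   170,692.3099
  Σ                 44,989.0419   196,609.1664
P = 44,989.0419; D_Mac = 4.37016 yrs; D_mod = 4.37016/(1+0.0935) = 3.99649 yrs.
ΔP/P ≈ -D_mod · Δy = -3.99649 × (+0.012) = -0.047958 = -4.7958%.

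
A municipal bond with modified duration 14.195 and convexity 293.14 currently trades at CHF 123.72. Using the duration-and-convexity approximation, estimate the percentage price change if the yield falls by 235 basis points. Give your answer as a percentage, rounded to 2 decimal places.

Duration effect: -D_mod·Δy = -14.195 × (-0.0235) = +0.3335825
Convexity effect: ½·C·(Δy)² = 0.5 × 293.14 × (-0.0235)² = +0.0809432825
ΔP/P ≈ +0.3335825 + 0.0809432825 = +0.4145257825
= +41.45257825%.

+41.45%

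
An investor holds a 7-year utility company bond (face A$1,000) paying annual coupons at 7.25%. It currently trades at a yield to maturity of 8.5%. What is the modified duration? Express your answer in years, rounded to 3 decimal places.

Periodic yield y = 0.085. First find Macaulay duration:
  t   CF        PV=CF/(1+0.085)^t    t·PV
  1        72.50        66.8203        66.8203
  2        72.50        61.5855       123.1710
  3        72.50        56.7608       170.2825
  4        72.50        52.3141       209.2565
  5        72.50        48.2158       241.0790
  6        72.50        44.4385       266.6311
  7     1,072.50       605.8835     4,241.1846
  Σ                    936.0186     5,318.4250
P = 936.0186; Macaulay duration = 5,318.4250 / 936.0186 = 5.68197 years.
Modified duration = D_Mac / (1 + y) = 5.68197 / 1.085 = 5.23683 years.

5.237 years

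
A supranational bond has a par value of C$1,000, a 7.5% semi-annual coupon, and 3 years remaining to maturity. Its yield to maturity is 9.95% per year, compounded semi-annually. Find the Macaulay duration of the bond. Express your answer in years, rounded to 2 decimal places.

2.73 years

Periodic yield y = 0.04975. Discount each cash flow and weight by its period:
  t   CF        PV=CF/(1+0.04975)^t    t·PV
  1        37.50        35.7228        35.7228
  2        37.50        34.0298        68.0596
  3        37.50        32.4171        97.2512
  4        37.50        30.8807       123.5230
  5        37.50        29.4172       147.0862
  6     1,037.50       775.3054     4,651.8324
  Σ                    937.7730     5,123.4751
Price P = Σ PV = 937.7730.
Macaulay duration = Σ(t·PV) / P = 5,123.4751 / 937.7730 = 5.46345 half-year periods.
In years: 5.46345 / 2 = 2.73172 years.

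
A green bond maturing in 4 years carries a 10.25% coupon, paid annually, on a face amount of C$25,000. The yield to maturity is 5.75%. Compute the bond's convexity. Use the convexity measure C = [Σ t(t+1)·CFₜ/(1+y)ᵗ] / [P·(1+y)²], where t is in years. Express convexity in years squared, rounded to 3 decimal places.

With y = 0.0575:
  t   CF        PV=CF/(1+0.0575)^t    t·PV        t(t+1)·PV
  1     2,562.50     2,423.1678     2,423.1678       4,846.3357
  2     2,562.50     2,291.4117     4,582.8234      13,748.4701
  3     2,562.50     2,166.8196     6,500.4587      26,001.8346
  4    27,562.50    22,039.2648    88,157.0591     440,785.2957
  Σ                 28,920.6639   101,663.5090     485,381.9361
P = 28,920.6639.
Convexity = Σ t(t+1)·PV / [P·(1+y)²] = 485,381.9361 / (28,920.6639 × 1.118306) = 15.00772.

15.008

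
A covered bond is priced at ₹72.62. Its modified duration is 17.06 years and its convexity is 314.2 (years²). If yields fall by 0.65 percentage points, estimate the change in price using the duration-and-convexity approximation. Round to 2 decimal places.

+₹8.53

Duration effect: -D_mod·Δy = -17.06 × (-0.0065) = +0.110890
Convexity effect: ½·C·(Δy)² = 0.5 × 314.2 × (-0.0065)² = +0.006637475
ΔP/P ≈ +0.110890 + 0.006637475 = +0.117527475
ΔP ≈ 72.62 × (+0.117527475) = +8.5348452345.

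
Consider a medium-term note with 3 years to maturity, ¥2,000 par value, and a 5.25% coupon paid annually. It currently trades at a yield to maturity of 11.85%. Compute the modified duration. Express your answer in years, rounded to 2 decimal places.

Periodic yield y = 0.1185. First find Macaulay duration:
  t   CF        PV=CF/(1+0.1185)^t    t·PV
  1       105.00        93.8757        93.8757
  2       105.00        83.9300       167.8600
  3     2,105.00     1,504.3335     4,513.0006
  Σ                  1,682.1393     4,774.7363
P = 1,682.1393; Macaulay duration = 4,774.7363 / 1,682.1393 = 2.83849 years.
Modified duration = D_Mac / (1 + y) = 2.83849 / 1.1185 = 2.53777 years.

2.54 years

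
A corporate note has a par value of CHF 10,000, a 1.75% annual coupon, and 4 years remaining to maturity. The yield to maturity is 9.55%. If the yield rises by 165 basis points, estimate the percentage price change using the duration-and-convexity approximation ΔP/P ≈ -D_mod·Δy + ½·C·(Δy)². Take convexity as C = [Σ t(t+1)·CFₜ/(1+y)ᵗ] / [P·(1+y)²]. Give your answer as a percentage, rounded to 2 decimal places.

With y = 0.0955:
  t   CF        PV=CF/(1+0.0955)^t    t·PV        t(t+1)·PV
  1       175.00       159.7444       159.7444         319.4888
  2       175.00       145.8187       291.6374         874.9123
  3       175.00       133.1070       399.3210       1,597.2840
  4    10,175.00     7,064.5563    28,258.2252     141,291.1259
  Σ                  7,503.2264    29,108.9280     144,082.8111
P = 7,503.2264; D_Mac = 3.87952 yrs; D_mod = 3.54132 yrs; C = 16.00071.
Duration effect: -3.54132 × (+0.0165) = -0.058432
Convexity effect: 0.5 × 16.00071 × (0.0165)² = +0.0021781
ΔP/P ≈ -0.058432 + 0.0021781 = -0.056254 = -5.6254%.

-5.63%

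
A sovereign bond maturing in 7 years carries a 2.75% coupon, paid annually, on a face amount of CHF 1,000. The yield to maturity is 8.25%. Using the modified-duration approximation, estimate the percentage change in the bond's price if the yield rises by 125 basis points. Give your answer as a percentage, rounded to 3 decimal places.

-7.324%

Periodic yield y = 0.0825. Modified duration first:
  t   CF        PV=CF/(1+0.0825)^t    t·PV
  1        27.50        25.4042        25.4042
  2        27.50        23.4680        46.9361
  3        27.50        21.6795        65.0385
  4        27.50        20.0272        80.1090
  5        27.50        18.5009        92.5046
  6        27.50        17.0909       102.5455
  7     1,027.50       589.9110     4,129.3770
  Σ                    716.0818     4,541.9147
P = 716.0818; D_Mac = 6.34273 yrs; D_mod = 6.34273/(1+0.0825) = 5.85934 yrs.
ΔP/P ≈ -D_mod · Δy = -5.85934 × (+0.0125) = -0.073242 = -7.3242%.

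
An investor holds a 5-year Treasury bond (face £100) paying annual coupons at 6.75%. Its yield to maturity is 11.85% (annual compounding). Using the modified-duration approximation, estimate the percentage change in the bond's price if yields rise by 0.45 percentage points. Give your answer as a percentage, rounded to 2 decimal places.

-1.74%

Periodic yield y = 0.1185. Modified duration first:
  t   CF        PV=CF/(1+0.1185)^t    t·PV
  1         6.75         6.0349         6.0349
  2         6.75         5.3955        10.7910
  3         6.75         4.8239        14.4716
  4         6.75         4.3128        17.2512
  5       106.75        60.9801       304.9004
  Σ                     81.5471       353.4491
P = 81.5471; D_Mac = 4.33429 yrs; D_mod = 4.33429/(1+0.1185) = 3.87509 yrs.
ΔP/P ≈ -D_mod · Δy = -3.87509 × (+0.0045) = -0.017438 = -1.7438%.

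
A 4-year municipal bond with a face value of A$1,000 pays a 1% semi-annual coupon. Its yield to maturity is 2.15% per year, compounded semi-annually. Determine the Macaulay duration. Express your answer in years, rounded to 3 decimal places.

Periodic yield y = 0.01075. Discount each cash flow and weight by its period:
  t   CF        PV=CF/(1+0.01075)^t    t·PV
  1         5.00         4.9468         4.9468
  2         5.00         4.8942         9.7884
  3         5.00         4.8422        14.5265
  4         5.00         4.7907        19.1626
  5         5.00         4.7397        23.6985
  6         5.00         4.6893        28.1358
  7         5.00         4.6394        32.4759
  8     1,005.00       922.6055     7,380.8444
  Σ                    956.1478     7,513.5789
Price P = Σ PV = 956.1478.
Macaulay duration = Σ(t·PV) / P = 7,513.5789 / 956.1478 = 7.85818 half-year periods.
In years: 7.85818 / 2 = 3.92909 years.

3.929 years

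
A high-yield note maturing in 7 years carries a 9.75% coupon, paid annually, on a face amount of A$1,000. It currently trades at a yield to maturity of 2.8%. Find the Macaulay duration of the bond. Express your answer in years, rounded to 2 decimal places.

Periodic yield y = 0.028. Discount each cash flow and weight by its year:
  t   CF        PV=CF/(1+0.028)^t    t·PV
  1        97.50        94.8444        94.8444
  2        97.50        92.2610       184.5221
  3        97.50        89.7481       269.2443
  4        97.50        87.3036       349.2144
  5        97.50        84.9257       424.6284
  6        97.50        82.6125       495.6752
  7     1,097.50       904.5920     6,332.1438
  Σ                  1,436.2873     8,150.2725
Price P = Σ PV = 1,436.2873.
Macaulay duration = Σ(t·PV) / P = 8,150.2725 / 1,436.2873 = 5.67454 years.

5.67 years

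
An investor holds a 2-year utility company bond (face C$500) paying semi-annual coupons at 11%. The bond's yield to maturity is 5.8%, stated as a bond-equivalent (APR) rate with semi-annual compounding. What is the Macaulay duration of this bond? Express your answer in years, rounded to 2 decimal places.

1.86 years

Periodic yield y = 0.029. Discount each cash flow and weight by its period:
  t   CF        PV=CF/(1+0.029)^t    t·PV
  1        27.50        26.7250        26.7250
  2        27.50        25.9718        51.9436
  3        27.50        25.2398        75.7195
  4       527.50       470.5014     1,882.0058
  Σ                    548.4381     2,036.3939
Price P = Σ PV = 548.4381.
Macaulay duration = Σ(t·PV) / P = 2,036.3939 / 548.4381 = 3.71308 half-year periods.
In years: 3.71308 / 2 = 1.85654 years.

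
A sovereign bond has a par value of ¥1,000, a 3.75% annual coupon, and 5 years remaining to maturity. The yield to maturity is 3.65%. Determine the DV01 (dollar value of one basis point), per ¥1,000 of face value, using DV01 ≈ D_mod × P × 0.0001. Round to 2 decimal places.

¥0.45

Periodic yield y = 0.0365.
  t   CF        PV=CF/(1+0.0365)^t    t·PV
  1        37.50        36.1795        36.1795
  2        37.50        34.9054        69.8108
  3        37.50        33.6762       101.0287
  4        37.50        32.4903       129.9613
  5     1,037.50       867.2445     4,336.2227
  Σ                  1,004.4959     4,673.2029
P = 1,004.4959; D_Mac = 4.65229 yrs; D_mod = 4.48846 yrs.
DV01 ≈ 4.48846 × 1,004.4959 × 0.0001 = 0.450864.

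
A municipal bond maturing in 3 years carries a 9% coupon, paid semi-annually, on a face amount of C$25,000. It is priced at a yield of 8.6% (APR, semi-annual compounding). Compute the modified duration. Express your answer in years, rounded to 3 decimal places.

2.586 years

Periodic yield y = 0.043. First find Macaulay duration:
  t   CF        PV=CF/(1+0.043)^t    t·PV
  1     1,125.00     1,078.6194     1,078.6194
  2     1,125.00     1,034.1509     2,068.3018
  3     1,125.00       991.5157     2,974.5471
  4     1,125.00       950.6383     3,802.5530
  5     1,125.00       911.4461     4,557.2304
  6    26,125.00    20,293.1959   121,759.1756
  Σ                 25,259.5662   136,240.4273
P = 25,259.5662; Macaulay duration = 136,240.4273 / 25,259.5662 = 5.39362 half-year periods = 2.69681 years.
Modified duration = D_Mac / (1 + y) = 2.69681 / 1.043 = 2.58563 years.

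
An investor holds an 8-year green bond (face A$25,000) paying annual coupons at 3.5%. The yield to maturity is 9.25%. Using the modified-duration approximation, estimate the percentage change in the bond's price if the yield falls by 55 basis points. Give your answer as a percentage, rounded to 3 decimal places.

+3.469%

Periodic yield y = 0.0925. Modified duration first:
  t   CF        PV=CF/(1+0.0925)^t    t·PV
  1       875.00       800.9153       800.9153
  2       875.00       733.1033     1,466.2066
  3       875.00       671.0327     2,013.0982
  4       875.00       614.2176     2,456.8705
  5       875.00       562.2129     2,811.0646
  6       875.00       514.6114     3,087.6682
  7       875.00       471.0402     3,297.2811
  8    25,875.00    12,749.9592   101,999.6732
  Σ                 17,117.0926   117,932.7778
P = 17,117.0926; D_Mac = 6.88977 yrs; D_mod = 6.88977/(1+0.0925) = 6.30642 yrs.
ΔP/P ≈ -D_mod · Δy = -6.30642 × (-0.0055) = +0.034685 = +3.4685%.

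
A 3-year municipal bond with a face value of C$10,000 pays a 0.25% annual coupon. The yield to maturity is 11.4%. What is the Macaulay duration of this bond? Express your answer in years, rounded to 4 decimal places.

2.9911 years

Periodic yield y = 0.114. Discount each cash flow and weight by its year:
  t   CF        PV=CF/(1+0.114)^t    t·PV
  1        25.00        22.4417        22.4417
  2        25.00        20.1451        40.2902
  3    10,025.00     7,251.5160    21,754.5480
  Σ                  7,294.1027    21,817.2798
Price P = Σ PV = 7,294.1027.
Macaulay duration = Σ(t·PV) / P = 21,817.2798 / 7,294.1027 = 2.99108 years.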